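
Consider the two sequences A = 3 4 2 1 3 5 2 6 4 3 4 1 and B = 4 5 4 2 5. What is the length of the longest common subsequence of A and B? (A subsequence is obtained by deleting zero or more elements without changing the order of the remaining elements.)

A longest common subsequence is 4, 2, 5 (length 3); the LCS DP confirms no longer common subsequence exists.

3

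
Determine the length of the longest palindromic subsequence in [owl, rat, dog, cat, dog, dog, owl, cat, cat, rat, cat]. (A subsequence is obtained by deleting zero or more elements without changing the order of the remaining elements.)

6

One longest palindromic subsequence is rat cat dog dog cat rat (positions 2,4,5,6,9,10); it reads the same forward and backward, and the interval DP gives dp[1][11] = 6.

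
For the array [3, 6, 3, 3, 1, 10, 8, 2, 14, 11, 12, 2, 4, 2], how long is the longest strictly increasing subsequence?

5

One longest increasing subsequence is 3, 6, 10, 11, 12 (positions 1,2,6,10,11), of length 5; no longer one exists.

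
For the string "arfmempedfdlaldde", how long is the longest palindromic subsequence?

One longest palindromic subsequence is eddlaldde (positions 5,9,11,12,13,14,15,16,17); it reads the same forward and backward, and the interval DP gives dp[1][17] = 9.

9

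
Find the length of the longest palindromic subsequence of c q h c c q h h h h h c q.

Using dp[i][j] = 2 + dp[i+1][j−1] if the ends match, else max(dp[i+1][j], dp[i][j−1]):
dp[1][13] = 9. A witness is qchhhhhcq at positions 2,4,7,8,9,10,11,12,13.

9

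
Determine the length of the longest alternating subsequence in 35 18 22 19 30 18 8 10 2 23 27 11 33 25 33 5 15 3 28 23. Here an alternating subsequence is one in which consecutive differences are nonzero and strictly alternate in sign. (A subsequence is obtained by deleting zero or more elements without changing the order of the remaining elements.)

18

Track the best alternating length ending on an up-step vs a down-step at each position: up/down = 1/1, 1/2, 3/2, 3/4, 5/2, 1/6, 1/6, 7/6, 1/8, 9/6, 9/6, 9/10, 11/2, 11/12, 13/2, 9/14, 15/14, 9/16, 17/14, 17/18.
The maximum over both is 18; one such subsequence is 35, 18, 22, 19, 30, 8, 10, 2, 23, 11, 33, 25, 33, 5, 15, 3, 28, 23.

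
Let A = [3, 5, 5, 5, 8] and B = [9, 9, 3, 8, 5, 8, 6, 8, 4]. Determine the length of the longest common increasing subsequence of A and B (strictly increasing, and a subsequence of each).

For each value that appears in both, track the longest common increasing run ending there.
The best achievable length is 3; one witness is 3, 5, 8 (A-positions 1,2,5, B-positions 3,5,6).

3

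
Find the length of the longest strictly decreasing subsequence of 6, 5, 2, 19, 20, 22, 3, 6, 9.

3

Scanning left to right, the best length ending at each element is: 6→1, 5→2, 2→3, 19→1, 20→1, 22→1, 3→3, 6→2, 9→2.
So the longest decreasing subsequence has length 3, e.g. 6, 5, 2.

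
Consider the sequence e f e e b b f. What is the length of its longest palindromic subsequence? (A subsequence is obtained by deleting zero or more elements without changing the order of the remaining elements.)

4

Using dp[i][j] = 2 + dp[i+1][j−1] if the ends match, else max(dp[i+1][j], dp[i][j−1]):
dp[1][7] = 4. A witness is fbbf at positions 2,5,6,7.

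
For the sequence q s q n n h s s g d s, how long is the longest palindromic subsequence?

Using dp[i][j] = 2 + dp[i+1][j−1] if the ends match, else max(dp[i+1][j], dp[i][j−1]):
dp[1][11] = 4. A witness is ssss at positions 2,7,8,11.

4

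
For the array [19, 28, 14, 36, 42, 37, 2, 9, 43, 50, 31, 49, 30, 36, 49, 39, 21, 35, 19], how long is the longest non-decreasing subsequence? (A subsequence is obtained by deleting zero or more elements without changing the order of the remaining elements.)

One longest non-decreasing subsequence is 19, 28, 36, 42, 43, 49, 49 (positions 1,2,4,5,9,12,15), of length 7; no longer one exists.

7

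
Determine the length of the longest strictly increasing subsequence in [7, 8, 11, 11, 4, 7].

3

Scanning left to right, the best length ending at each element is: 7→1, 8→2, 11→3, 11→3, 4→1, 7→2.
So the longest increasing subsequence has length 3, e.g. 7, 8, 11.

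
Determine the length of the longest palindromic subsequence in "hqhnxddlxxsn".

One longest palindromic subsequence is nxddxn (positions 4,5,6,7,10,12); it reads the same forward and backward, and the interval DP gives dp[1][12] = 6.

6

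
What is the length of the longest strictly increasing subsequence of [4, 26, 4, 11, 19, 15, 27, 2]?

One longest increasing subsequence is 4, 11, 19, 27 (positions 1,4,5,7), of length 4; no longer one exists.

4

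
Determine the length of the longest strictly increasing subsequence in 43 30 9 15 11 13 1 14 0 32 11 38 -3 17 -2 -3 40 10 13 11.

7

One longest increasing subsequence is 9, 11, 13, 14, 32, 38, 40 (positions 3,5,6,8,10,12,17), of length 7; no longer one exists.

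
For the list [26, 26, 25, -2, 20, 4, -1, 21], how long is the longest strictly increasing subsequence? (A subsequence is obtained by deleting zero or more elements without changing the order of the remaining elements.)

3

Let dp[i] be the longest increasing subsequence ending at position i. Then dp = [1, 1, 1, 1, 2, 2, 2, 3].
The maximum is 3; one witness is -2, 20, 21 at positions 4,5,8.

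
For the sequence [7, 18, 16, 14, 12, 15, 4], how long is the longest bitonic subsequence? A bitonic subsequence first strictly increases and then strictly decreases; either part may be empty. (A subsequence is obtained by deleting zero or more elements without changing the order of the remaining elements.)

One longest bitonic subsequence is 7, 18, 16, 14, 12, 4 (positions 1,2,3,4,5,7): it rises to 18 then falls. Length 6 is optimal.

6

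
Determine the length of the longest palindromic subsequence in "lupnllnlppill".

8

Using dp[i][j] = 2 + dp[i+1][j−1] if the ends match, else max(dp[i+1][j], dp[i][j−1]):
dp[1][13] = 8. A witness is lpnllnpl at positions 1,3,4,5,6,7,10,13.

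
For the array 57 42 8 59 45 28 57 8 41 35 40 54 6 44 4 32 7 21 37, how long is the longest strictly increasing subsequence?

5

Scanning left to right, the best length ending at each element is: 57→1, 42→1, 8→1, 59→2, 45→2, 28→2, 57→3, 8→1, 41→3, 35→3, 40→4, 54→5, 6→1, 44→5, 4→1, 32→3, 7→2, 21→3, 37→4.
So the longest increasing subsequence has length 5, e.g. 8, 28, 35, 40, 54.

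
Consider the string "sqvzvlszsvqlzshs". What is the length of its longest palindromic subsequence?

One longest palindromic subsequence is szlszslzs (positions 1,4,6,7,8,9,12,13,16); it reads the same forward and backward, and the interval DP gives dp[1][16] = 9.

9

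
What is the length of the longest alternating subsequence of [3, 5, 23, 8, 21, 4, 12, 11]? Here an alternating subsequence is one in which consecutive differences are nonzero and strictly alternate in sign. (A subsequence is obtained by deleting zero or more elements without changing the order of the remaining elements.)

7

Track the best alternating length ending on an up-step vs a down-step at each position: up/down = 1/1, 2/1, 2/1, 2/3, 4/3, 2/5, 6/5, 6/7.
The maximum over both is 7; one such subsequence is 3, 23, 8, 21, 4, 12, 11.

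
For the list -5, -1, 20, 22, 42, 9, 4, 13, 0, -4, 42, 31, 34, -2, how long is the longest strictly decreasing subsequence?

5

Scanning left to right, the best length ending at each element is: -5→1, -1→1, 20→1, 22→1, 42→1, 9→2, 4→3, 13→2, 0→4, -4→5, 42→1, 31→2, 34→2, -2→5.
So the longest decreasing subsequence has length 5, e.g. 20, 9, 4, 0, -4.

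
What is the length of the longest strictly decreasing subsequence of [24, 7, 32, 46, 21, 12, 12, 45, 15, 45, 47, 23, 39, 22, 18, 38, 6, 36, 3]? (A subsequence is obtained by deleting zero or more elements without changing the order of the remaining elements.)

Scanning left to right, the best length ending at each element is: 24→1, 7→2, 32→1, 46→1, 21→2, 12→3, 12→3, 45→2, 15→3, 45→2, 47→1, 23→3, 39→3, 22→4, 18→5, 38→4, 6→6, 36→5, 3→7.
So the longest decreasing subsequence has length 7, e.g. 46, 45, 23, 22, 18, 6, 3.

7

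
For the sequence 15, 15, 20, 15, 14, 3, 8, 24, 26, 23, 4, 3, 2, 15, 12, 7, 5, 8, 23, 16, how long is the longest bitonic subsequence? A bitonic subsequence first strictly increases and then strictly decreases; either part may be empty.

Let inc[i] be the LIS ending at i and dec[i] the longest strictly decreasing subsequence starting at i. inc = [1, 1, 2, 1, 1, 1, 2, 3, 4, 3, 2, 1, 1, 3, 3, 3, 3, 4, 5, 5], dec = [6, 6, 7, 6, 5, 2, 4, 6, 6, 5, 3, 2, 1, 4, 3, 2, 1, 1, 2, 1].
max_i inc[i]+dec[i]−1 = 9, with one witness 15, 20, 24, 26, 23, 15, 12, 7, 5.

9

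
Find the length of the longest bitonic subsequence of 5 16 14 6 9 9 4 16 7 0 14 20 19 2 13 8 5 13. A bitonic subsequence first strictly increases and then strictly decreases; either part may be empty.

One longest bitonic subsequence is 5, 6, 9, 16, 20, 19, 13, 8, 5 (positions 1,4,5,8,12,13,15,16,17): it rises to 20 then falls. Length 9 is optimal.

9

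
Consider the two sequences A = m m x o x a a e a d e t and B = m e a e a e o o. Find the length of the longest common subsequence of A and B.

A longest common subsequence is maeae (length 5); the LCS DP confirms no longer common subsequence exists.

5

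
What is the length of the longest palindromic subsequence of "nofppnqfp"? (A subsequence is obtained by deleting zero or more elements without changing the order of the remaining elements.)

4

One longest palindromic subsequence is fppf (positions 3,4,5,8); it reads the same forward and backward, and the interval DP gives dp[1][9] = 4.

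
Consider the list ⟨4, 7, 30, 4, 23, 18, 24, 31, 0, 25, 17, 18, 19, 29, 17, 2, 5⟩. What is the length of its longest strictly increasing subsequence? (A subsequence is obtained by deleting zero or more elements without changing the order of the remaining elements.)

Scanning left to right, the best length ending at each element is: 4→1, 7→2, 30→3, 4→1, 23→3, 18→3, 24→4, 31→5, 0→1, 25→5, 17→3, 18→4, 19→5, 29→6, 17→3, 2→2, 5→3.
So the longest increasing subsequence has length 6, e.g. 4, 7, 23, 24, 25, 29.

6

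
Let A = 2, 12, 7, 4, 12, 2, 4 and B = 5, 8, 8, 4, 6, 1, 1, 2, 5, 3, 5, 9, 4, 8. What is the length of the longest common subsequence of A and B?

3

A longest common subsequence is 4, 2, 4 (length 3); the LCS DP confirms no longer common subsequence exists.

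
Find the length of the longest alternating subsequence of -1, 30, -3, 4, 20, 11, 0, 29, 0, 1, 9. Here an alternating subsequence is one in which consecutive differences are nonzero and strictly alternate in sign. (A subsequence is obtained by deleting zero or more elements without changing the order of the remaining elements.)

8

Track the best alternating length ending on an up-step vs a down-step at each position: up/down = 1/1, 2/1, 1/3, 4/3, 4/3, 4/5, 4/5, 6/3, 4/7, 8/7, 8/7.
The maximum over both is 8; one such subsequence is -1, 30, -3, 20, 11, 29, 0, 1.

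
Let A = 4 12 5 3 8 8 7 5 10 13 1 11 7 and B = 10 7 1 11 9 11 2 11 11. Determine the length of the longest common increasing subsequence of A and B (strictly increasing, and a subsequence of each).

For each value that appears in both, track the longest common increasing run ending there.
The best achievable length is 2; one witness is 10, 11 (A-positions 9,12, B-positions 1,4).

2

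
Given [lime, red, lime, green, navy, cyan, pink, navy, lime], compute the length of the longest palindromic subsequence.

5

One longest palindromic subsequence is lime navy pink navy lime (positions 1,5,7,8,9); it reads the same forward and backward, and the interval DP gives dp[1][9] = 5.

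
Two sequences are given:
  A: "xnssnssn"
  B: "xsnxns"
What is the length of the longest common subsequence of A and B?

A longest common subsequence is xnns (length 4); the LCS DP confirms no longer common subsequence exists.

4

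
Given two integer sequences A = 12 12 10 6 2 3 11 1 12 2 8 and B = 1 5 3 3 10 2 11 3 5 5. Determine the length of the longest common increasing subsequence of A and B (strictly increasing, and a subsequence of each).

For each value that appears in both, track the longest common increasing run ending there.
The best achievable length is 2; one witness is 1, 2 (A-positions 8,10, B-positions 1,6).

2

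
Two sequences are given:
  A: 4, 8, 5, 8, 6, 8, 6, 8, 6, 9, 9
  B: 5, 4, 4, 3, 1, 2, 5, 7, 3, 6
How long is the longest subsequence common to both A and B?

3

A longest common subsequence is 4, 5, 6 (length 3); the LCS DP confirms no longer common subsequence exists.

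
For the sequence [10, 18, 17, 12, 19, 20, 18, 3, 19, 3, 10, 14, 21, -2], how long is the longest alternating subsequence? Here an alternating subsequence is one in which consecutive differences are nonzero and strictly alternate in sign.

9

A longest alternating subsequence is 10, 18, 17, 19, 18, 19, 3, 10, -2 (positions 1,2,3,5,7,9,10,11,14); its 8 consecutive differences strictly alternate in sign, and length 9 is optimal.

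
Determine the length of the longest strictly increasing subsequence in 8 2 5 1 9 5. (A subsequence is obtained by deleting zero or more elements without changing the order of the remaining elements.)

3

Let dp[i] be the longest increasing subsequence ending at position i. Then dp = [1, 1, 2, 1, 3, 2].
The maximum is 3; one witness is 2, 5, 9 at positions 2,3,5.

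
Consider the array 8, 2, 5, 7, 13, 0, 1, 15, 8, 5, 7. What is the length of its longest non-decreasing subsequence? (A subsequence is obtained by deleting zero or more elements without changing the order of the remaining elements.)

5

Let dp[i] be the longest non-decreasing subsequence ending at position i. Then dp = [1, 1, 2, 3, 4, 1, 2, 5, 4, 3, 4].
The maximum is 5; one witness is 2, 5, 7, 13, 15 at positions 2,3,4,5,8.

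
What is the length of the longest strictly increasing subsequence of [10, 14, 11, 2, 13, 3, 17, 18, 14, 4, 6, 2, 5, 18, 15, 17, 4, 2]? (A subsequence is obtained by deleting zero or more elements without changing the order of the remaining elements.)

Scanning left to right, the best length ending at each element is: 10→1, 14→2, 11→2, 2→1, 13→3, 3→2, 17→4, 18→5, 14→4, 4→3, 6→4, 2→1, 5→4, 18→5, 15→5, 17→6, 4→3, 2→1.
So the longest increasing subsequence has length 6, e.g. 10, 11, 13, 14, 15, 17.

6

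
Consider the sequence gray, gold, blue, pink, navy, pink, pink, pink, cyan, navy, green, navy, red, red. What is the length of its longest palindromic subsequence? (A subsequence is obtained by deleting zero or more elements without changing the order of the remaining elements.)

5

Using dp[i][j] = 2 + dp[i+1][j−1] if the ends match, else max(dp[i+1][j], dp[i][j−1]):
dp[1][14] = 5. A witness is navy pink pink pink navy at positions 5,6,7,8,12.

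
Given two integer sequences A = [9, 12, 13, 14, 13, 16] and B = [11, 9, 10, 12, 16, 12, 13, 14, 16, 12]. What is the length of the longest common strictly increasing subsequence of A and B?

5

For each value that appears in both, track the longest common increasing run ending there.
The best achievable length is 5; one witness is 9, 12, 13, 14, 16 (A-positions 1,2,3,4,6, B-positions 2,4,7,8,9).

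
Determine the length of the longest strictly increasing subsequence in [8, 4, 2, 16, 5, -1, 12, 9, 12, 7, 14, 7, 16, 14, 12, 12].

Let dp[i] be the longest increasing subsequence ending at position i. Then dp = [1, 1, 1, 2, 2, 1, 3, 3, 4, 3, 5, 3, 6, 5, 4, 4].
The maximum is 6; one witness is 4, 5, 9, 12, 14, 16 at positions 2,5,8,9,11,13.

6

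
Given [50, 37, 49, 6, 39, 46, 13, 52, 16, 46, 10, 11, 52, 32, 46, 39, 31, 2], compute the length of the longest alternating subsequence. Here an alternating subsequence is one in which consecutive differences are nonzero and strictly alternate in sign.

A longest alternating subsequence is 50, 37, 49, 6, 39, 13, 52, 16, 46, 10, 52, 32, 46, 39 (positions 1,2,3,4,5,7,8,9,10,11,13,14,15,16); its 13 consecutive differences strictly alternate in sign, and length 14 is optimal.

14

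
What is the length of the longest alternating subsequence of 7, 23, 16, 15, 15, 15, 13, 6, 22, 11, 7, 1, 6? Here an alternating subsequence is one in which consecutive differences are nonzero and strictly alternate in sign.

A longest alternating subsequence is 7, 23, 16, 22, 1, 6 (positions 1,2,3,9,12,13); its 5 consecutive differences strictly alternate in sign, and length 6 is optimal.

6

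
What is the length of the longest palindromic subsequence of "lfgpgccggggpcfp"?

Using dp[i][j] = 2 + dp[i+1][j−1] if the ends match, else max(dp[i+1][j], dp[i][j−1]):
dp[1][15] = 9. A witness is fpgggggpf at positions 2,4,5,8,9,10,11,12,14.

9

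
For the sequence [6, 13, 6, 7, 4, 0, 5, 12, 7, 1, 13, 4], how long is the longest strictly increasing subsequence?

4

One longest increasing subsequence is 6, 7, 12, 13 (positions 1,4,8,11), of length 4; no longer one exists.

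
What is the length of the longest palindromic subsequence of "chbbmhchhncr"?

7

Using dp[i][j] = 2 + dp[i+1][j−1] if the ends match, else max(dp[i+1][j], dp[i][j−1]):
dp[1][12] = 7. A witness is chhchhc at positions 1,2,6,7,8,9,11.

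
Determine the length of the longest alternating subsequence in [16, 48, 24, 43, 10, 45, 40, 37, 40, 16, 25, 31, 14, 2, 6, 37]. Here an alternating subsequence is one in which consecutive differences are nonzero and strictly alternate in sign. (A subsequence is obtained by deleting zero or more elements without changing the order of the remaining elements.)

12

Track the best alternating length ending on an up-step vs a down-step at each position: up/down = 1/1, 2/1, 2/3, 4/3, 1/5, 6/3, 6/7, 6/7, 8/7, 6/9, 10/9, 10/9, 6/11, 1/11, 12/11, 12/9.
The maximum over both is 12; one such subsequence is 16, 48, 24, 43, 10, 45, 37, 40, 16, 25, 2, 6.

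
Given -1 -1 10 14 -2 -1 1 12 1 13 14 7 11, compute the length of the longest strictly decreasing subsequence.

3

Scanning left to right, the best length ending at each element is: -1→1, -1→1, 10→1, 14→1, -2→2, -1→2, 1→2, 12→2, 1→3, 13→2, 14→1, 7→3, 11→3.
So the longest decreasing subsequence has length 3, e.g. 14, 12, 1.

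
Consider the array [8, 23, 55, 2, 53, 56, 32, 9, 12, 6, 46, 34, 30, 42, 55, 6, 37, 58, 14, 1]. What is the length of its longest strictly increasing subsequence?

Let dp[i] be the longest increasing subsequence ending at position i. Then dp = [1, 2, 3, 1, 3, 4, 3, 2, 3, 2, 4, 4, 4, 5, 6, 2, 5, 7, 4, 1].
The maximum is 7; one witness is 8, 23, 32, 34, 42, 55, 58 at positions 1,2,7,12,14,15,18.

7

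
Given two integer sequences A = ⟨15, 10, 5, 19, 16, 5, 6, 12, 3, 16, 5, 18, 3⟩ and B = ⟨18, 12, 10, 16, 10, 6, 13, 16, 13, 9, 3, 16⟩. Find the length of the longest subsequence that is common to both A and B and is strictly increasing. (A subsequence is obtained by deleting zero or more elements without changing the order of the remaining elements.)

2

A longest common strictly increasing subsequence is 10, 16 (length 2); it appears in order in both A and B, and no longer such subsequence exists.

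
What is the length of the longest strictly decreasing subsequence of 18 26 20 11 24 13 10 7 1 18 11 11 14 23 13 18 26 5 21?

Let dp[i] be the longest decreasing subsequence ending at position i. Then dp = [1, 1, 2, 3, 2, 3, 4, 5, 6, 3, 4, 4, 4, 3, 5, 4, 1, 6, 4].
The maximum is 6; one witness is 26, 20, 11, 10, 7, 1 at positions 2,3,4,7,8,9.

6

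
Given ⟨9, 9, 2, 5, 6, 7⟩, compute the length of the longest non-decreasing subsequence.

4

One longest non-decreasing subsequence is 2, 5, 6, 7 (positions 3,4,5,6), of length 4; no longer one exists.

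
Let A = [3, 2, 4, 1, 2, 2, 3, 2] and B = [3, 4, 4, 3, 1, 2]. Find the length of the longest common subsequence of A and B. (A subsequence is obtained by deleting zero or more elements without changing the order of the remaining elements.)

Backtracking the LCS table gives one alignment: 3 (A1,B1) → 4 (A3,B3) → 1 (A4,B5) → 2 (A8,B6).
So the longest common subsequence has length 4.

4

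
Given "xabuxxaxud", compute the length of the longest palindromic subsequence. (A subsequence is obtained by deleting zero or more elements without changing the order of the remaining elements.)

6

One longest palindromic subsequence is xaxxax (positions 1,2,5,6,7,8); it reads the same forward and backward, and the interval DP gives dp[1][10] = 6.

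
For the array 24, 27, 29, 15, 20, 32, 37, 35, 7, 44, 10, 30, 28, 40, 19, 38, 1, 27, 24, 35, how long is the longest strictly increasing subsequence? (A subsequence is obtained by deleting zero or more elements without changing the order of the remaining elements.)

Scanning left to right, the best length ending at each element is: 24→1, 27→2, 29→3, 15→1, 20→2, 32→4, 37→5, 35→5, 7→1, 44→6, 10→2, 30→4, 28→3, 40→6, 19→3, 38→6, 1→1, 27→4, 24→4, 35→5.
So the longest increasing subsequence has length 6, e.g. 24, 27, 29, 32, 37, 44.

6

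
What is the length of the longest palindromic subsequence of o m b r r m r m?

5

One longest palindromic subsequence is mrmrm (positions 2,4,6,7,8); it reads the same forward and backward, and the interval DP gives dp[1][8] = 5.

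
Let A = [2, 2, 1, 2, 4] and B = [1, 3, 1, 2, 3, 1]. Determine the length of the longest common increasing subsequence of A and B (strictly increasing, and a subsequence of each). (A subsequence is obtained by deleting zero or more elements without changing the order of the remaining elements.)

2

For each value that appears in both, track the longest common increasing run ending there.
The best achievable length is 2; one witness is 1, 2 (A-positions 3,4, B-positions 1,4).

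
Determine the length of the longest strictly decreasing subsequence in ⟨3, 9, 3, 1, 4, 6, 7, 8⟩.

Let dp[i] be the longest decreasing subsequence ending at position i. Then dp = [1, 1, 2, 3, 2, 2, 2, 2].
The maximum is 3; one witness is 9, 3, 1 at positions 2,3,4.

3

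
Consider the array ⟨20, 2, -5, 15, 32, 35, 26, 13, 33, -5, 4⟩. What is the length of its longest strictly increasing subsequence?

4

Let dp[i] be the longest increasing subsequence ending at position i. Then dp = [1, 1, 1, 2, 3, 4, 3, 2, 4, 1, 2].
The maximum is 4; one witness is 2, 15, 32, 35 at positions 2,4,5,6.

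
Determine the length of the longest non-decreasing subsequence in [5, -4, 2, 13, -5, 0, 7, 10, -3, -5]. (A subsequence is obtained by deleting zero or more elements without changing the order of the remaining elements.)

4

Scanning left to right, the best length ending at each element is: 5→1, -4→1, 2→2, 13→3, -5→1, 0→2, 7→3, 10→4, -3→2, -5→2.
So the longest non-decreasing subsequence has length 4, e.g. -4, 2, 7, 10.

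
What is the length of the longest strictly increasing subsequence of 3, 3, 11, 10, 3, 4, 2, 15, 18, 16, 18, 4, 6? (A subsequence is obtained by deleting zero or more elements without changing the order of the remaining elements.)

5

Scanning left to right, the best length ending at each element is: 3→1, 3→1, 11→2, 10→2, 3→1, 4→2, 2→1, 15→3, 18→4, 16→4, 18→5, 4→2, 6→3.
So the longest increasing subsequence has length 5, e.g. 3, 11, 15, 16, 18.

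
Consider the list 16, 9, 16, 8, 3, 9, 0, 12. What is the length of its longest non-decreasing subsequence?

One longest non-decreasing subsequence is 9, 9, 12 (positions 2,6,8), of length 3; no longer one exists.

3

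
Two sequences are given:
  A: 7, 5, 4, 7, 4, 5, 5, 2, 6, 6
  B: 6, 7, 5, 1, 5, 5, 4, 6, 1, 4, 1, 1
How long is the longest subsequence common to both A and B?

Backtracking the LCS table gives one alignment: 7 (A1,B2) → 5 (A2,B3) → 5 (A6,B5) → 5 (A7,B6) → 6 (A9,B8).
So the longest common subsequence has length 5.

5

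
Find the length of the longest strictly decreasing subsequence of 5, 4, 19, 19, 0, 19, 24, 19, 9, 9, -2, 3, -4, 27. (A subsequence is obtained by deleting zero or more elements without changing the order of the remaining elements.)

One longest decreasing subsequence is 5, 4, 0, -2, -4 (positions 1,2,5,11,13), of length 5; no longer one exists.

5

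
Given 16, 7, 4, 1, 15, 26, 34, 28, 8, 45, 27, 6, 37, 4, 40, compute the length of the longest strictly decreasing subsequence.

5

Let dp[i] be the longest decreasing subsequence ending at position i. Then dp = [1, 2, 3, 4, 2, 1, 1, 2, 3, 1, 3, 4, 2, 5, 2].
The maximum is 5; one witness is 16, 15, 8, 6, 4 at positions 1,5,9,12,14.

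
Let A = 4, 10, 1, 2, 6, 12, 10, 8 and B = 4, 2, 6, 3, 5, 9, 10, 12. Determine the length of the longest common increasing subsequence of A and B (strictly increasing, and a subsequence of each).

For each value that appears in both, track the longest common increasing run ending there.
The best achievable length is 3; one witness is 4, 6, 10 (A-positions 1,5,7, B-positions 1,3,7).

3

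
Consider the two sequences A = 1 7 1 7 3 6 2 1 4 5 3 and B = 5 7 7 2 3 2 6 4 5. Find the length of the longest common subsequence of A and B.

6

A longest common subsequence is 7, 7, 3, 6, 4, 5 (length 6); the LCS DP confirms no longer common subsequence exists.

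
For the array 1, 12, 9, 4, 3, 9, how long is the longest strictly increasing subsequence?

Scanning left to right, the best length ending at each element is: 1→1, 12→2, 9→2, 4→2, 3→2, 9→3.
So the longest increasing subsequence has length 3, e.g. 1, 4, 9.

3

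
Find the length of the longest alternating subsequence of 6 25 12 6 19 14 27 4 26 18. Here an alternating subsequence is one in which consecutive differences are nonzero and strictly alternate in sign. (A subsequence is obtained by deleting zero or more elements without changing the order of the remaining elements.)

Track the best alternating length ending on an up-step vs a down-step at each position: up/down = 1/1, 2/1, 2/3, 1/3, 4/3, 4/5, 6/1, 1/7, 8/7, 8/9.
The maximum over both is 9; one such subsequence is 6, 25, 12, 19, 14, 27, 4, 26, 18.

9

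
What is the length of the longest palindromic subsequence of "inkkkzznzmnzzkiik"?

11

One longest palindromic subsequence is kkzznmnzzkk (positions 3,5,6,7,8,10,11,12,13,14,17); it reads the same forward and backward, and the interval DP gives dp[1][17] = 11.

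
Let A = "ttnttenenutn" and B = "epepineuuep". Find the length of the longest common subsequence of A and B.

Backtracking the LCS table gives one alignment: e (A6,B3) → n (A7,B6) → e (A8,B7) → u (A10,B9).
So the longest common subsequence has length 4.

4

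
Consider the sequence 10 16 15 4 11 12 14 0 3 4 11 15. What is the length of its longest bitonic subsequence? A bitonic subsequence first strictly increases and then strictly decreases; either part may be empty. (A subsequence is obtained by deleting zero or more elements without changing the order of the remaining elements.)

Let inc[i] be the LIS ending at i and dec[i] the longest strictly decreasing subsequence starting at i. inc = [1, 2, 2, 1, 2, 3, 4, 1, 2, 3, 4, 5], dec = [3, 4, 3, 2, 2, 2, 2, 1, 1, 1, 1, 1].
max_i inc[i]+dec[i]−1 = 5, with one witness 10, 16, 15, 14, 11.

5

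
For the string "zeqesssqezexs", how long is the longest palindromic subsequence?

9

One longest palindromic subsequence is zeqsssqez (positions 1,2,3,5,6,7,8,9,10); it reads the same forward and backward, and the interval DP gives dp[1][13] = 9.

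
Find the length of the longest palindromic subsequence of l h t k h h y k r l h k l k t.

One longest palindromic subsequence is lhkhhkhl (positions 1,2,4,5,6,8,11,13); it reads the same forward and backward, and the interval DP gives dp[1][15] = 8.

8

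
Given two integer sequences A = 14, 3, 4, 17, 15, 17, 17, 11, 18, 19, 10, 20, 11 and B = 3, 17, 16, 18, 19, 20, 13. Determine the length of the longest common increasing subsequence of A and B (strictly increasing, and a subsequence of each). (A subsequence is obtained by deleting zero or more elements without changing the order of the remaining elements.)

A longest common strictly increasing subsequence is 3, 17, 18, 19, 20 (length 5); it appears in order in both A and B, and no longer such subsequence exists.

5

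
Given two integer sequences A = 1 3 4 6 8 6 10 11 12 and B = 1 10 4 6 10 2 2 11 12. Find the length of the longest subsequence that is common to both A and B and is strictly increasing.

For each value that appears in both, track the longest common increasing run ending there.
The best achievable length is 6; one witness is 1, 4, 6, 10, 11, 12 (A-positions 1,3,4,7,8,9, B-positions 1,3,4,5,8,9).

6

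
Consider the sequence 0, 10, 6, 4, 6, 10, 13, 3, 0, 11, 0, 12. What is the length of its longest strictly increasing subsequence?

One longest increasing subsequence is 0, 4, 6, 10, 11, 12 (positions 1,4,5,6,10,12), of length 6; no longer one exists.

6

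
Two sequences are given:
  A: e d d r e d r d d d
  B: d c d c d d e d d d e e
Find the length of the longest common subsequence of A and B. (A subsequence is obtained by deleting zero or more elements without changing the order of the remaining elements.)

6

Backtracking the LCS table gives one alignment: d (A2,B5) → d (A3,B6) → e (A5,B7) → d (A6,B8) → d (A8,B9) → d (A9,B10).
So the longest common subsequence has length 6.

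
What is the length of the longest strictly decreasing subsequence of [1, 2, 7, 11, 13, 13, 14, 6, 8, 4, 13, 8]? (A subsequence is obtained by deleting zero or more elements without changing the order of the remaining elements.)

Let dp[i] be the longest decreasing subsequence ending at position i. Then dp = [1, 1, 1, 1, 1, 1, 1, 2, 2, 3, 2, 3].
The maximum is 3; one witness is 7, 6, 4 at positions 3,8,10.

3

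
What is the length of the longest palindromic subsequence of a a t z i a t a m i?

5

One longest palindromic subsequence is iatai (positions 5,6,7,8,10); it reads the same forward and backward, and the interval DP gives dp[1][10] = 5.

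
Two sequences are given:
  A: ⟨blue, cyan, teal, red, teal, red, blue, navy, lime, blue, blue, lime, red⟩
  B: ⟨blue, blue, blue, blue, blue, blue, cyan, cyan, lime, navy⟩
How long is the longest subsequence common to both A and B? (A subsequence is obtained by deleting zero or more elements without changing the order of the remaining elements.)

A longest common subsequence is blue, blue, blue, blue, lime (length 5); the LCS DP confirms no longer common subsequence exists.

5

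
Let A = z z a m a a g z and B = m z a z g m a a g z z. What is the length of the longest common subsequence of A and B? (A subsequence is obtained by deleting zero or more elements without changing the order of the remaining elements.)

A longest common subsequence is zzmaagz (length 7); the LCS DP confirms no longer common subsequence exists.

7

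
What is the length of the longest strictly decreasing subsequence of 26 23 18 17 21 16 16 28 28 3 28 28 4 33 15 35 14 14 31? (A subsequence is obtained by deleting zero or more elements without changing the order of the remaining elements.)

Scanning left to right, the best length ending at each element is: 26→1, 23→2, 18→3, 17→4, 21→3, 16→5, 16→5, 28→1, 28→1, 3→6, 28→1, 28→1, 4→6, 33→1, 15→6, 35→1, 14→7, 14→7, 31→2.
So the longest decreasing subsequence has length 7, e.g. 26, 23, 18, 17, 16, 15, 14.

7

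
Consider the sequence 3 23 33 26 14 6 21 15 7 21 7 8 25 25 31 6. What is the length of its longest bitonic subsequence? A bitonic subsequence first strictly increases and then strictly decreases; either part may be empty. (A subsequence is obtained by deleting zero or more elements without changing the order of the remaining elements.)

8

Let inc[i] be the LIS ending at i and dec[i] the longest strictly decreasing subsequence starting at i. inc = [1, 2, 3, 3, 2, 2, 3, 3, 3, 4, 3, 4, 5, 5, 6, 2], dec = [1, 5, 6, 5, 3, 1, 4, 3, 2, 3, 2, 2, 2, 2, 2, 1].
max_i inc[i]+dec[i]−1 = 8, with one witness 3, 23, 33, 26, 21, 15, 8, 6.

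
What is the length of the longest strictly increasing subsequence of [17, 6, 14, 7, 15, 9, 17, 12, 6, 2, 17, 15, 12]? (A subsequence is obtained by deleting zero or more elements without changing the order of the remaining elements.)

One longest increasing subsequence is 6, 7, 9, 12, 17 (positions 2,4,6,8,11), of length 5; no longer one exists.

5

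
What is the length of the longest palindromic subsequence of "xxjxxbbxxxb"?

8

One longest palindromic subsequence is xxxbbxxx (positions 2,4,5,6,7,8,9,10); it reads the same forward and backward, and the interval DP gives dp[1][11] = 8.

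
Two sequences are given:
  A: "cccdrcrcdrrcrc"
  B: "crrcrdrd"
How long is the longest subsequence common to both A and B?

6

A longest common subsequence is crcrdr (length 6); the LCS DP confirms no longer common subsequence exists.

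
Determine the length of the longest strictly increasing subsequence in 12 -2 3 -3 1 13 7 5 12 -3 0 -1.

One longest increasing subsequence is -2, 3, 7, 12 (positions 2,3,7,9), of length 4; no longer one exists.

4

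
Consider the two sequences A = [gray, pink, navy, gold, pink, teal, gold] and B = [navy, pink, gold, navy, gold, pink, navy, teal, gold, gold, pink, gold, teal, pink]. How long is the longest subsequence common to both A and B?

A longest common subsequence is pink, navy, gold, pink, teal, gold (length 6); the LCS DP confirms no longer common subsequence exists.

6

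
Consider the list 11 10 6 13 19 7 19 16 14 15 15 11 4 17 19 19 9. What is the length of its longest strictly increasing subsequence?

6

Let dp[i] be the longest increasing subsequence ending at position i. Then dp = [1, 1, 1, 2, 3, 2, 3, 3, 3, 4, 4, 3, 1, 5, 6, 6, 3].
The maximum is 6; one witness is 11, 13, 14, 15, 17, 19 at positions 1,4,9,10,14,15.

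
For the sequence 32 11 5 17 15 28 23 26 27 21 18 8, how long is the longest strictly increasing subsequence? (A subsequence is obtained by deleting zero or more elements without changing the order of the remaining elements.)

Scanning left to right, the best length ending at each element is: 32→1, 11→1, 5→1, 17→2, 15→2, 28→3, 23→3, 26→4, 27→5, 21→3, 18→3, 8→2.
So the longest increasing subsequence has length 5, e.g. 11, 17, 23, 26, 27.

5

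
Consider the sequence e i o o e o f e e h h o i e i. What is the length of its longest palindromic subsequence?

One longest palindromic subsequence is eioeeeoie (positions 1,2,3,5,8,9,12,13,14); it reads the same forward and backward, and the interval DP gives dp[1][15] = 9.

9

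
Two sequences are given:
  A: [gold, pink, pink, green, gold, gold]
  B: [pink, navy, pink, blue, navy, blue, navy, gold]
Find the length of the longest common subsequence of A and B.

Backtracking the LCS table gives one alignment: pink (A2,B1) → pink (A3,B3) → gold (A6,B8).
So the longest common subsequence has length 3.

3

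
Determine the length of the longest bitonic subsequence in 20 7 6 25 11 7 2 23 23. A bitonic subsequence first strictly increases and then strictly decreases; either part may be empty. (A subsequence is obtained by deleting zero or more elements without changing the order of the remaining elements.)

5

One longest bitonic subsequence is 20, 25, 11, 7, 2 (positions 1,4,5,6,7): it rises to 25 then falls. Length 5 is optimal.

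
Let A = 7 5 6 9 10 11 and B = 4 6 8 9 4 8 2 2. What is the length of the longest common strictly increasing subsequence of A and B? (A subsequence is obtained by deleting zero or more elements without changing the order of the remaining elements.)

For each value that appears in both, track the longest common increasing run ending there.
The best achievable length is 2; one witness is 6, 9 (A-positions 3,4, B-positions 2,4).

2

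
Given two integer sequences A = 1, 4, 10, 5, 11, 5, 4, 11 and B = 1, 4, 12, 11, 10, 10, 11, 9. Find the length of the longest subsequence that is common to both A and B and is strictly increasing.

4

A longest common strictly increasing subsequence is 1, 4, 10, 11 (length 4); it appears in order in both A and B, and no longer such subsequence exists.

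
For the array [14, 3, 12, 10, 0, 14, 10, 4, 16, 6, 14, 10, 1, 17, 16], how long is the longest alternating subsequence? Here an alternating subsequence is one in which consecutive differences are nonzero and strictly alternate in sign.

12

Track the best alternating length ending on an up-step vs a down-step at each position: up/down = 1/1, 1/2, 3/2, 3/4, 1/4, 5/1, 5/6, 5/6, 7/1, 7/8, 9/8, 9/10, 5/10, 11/1, 11/12.
The maximum over both is 12; one such subsequence is 14, 3, 12, 10, 14, 10, 16, 6, 14, 10, 17, 16.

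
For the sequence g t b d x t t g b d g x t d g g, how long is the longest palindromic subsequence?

Using dp[i][j] = 2 + dp[i+1][j−1] if the ends match, else max(dp[i+1][j], dp[i][j−1]):
dp[1][16] = 9. A witness is gdtgdgtdg at positions 1,4,6,8,10,11,13,14,16.

9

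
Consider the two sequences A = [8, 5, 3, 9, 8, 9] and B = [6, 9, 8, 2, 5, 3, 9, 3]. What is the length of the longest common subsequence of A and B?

Backtracking the LCS table gives one alignment: 8 (A1,B3) → 5 (A2,B5) → 3 (A3,B6) → 9 (A4,B7).
So the longest common subsequence has length 4.

4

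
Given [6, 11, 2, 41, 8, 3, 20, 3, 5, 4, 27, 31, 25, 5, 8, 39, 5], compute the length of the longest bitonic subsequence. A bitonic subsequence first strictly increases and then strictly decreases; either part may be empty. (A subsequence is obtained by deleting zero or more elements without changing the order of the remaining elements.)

8

One longest bitonic subsequence is 6, 11, 20, 27, 31, 25, 8, 5 (positions 1,2,7,11,12,13,15,17): it rises to 31 then falls. Length 8 is optimal.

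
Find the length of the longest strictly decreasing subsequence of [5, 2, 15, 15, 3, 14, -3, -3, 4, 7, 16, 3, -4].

One longest decreasing subsequence is 15, 14, 4, 3, -4 (positions 3,6,9,12,13), of length 5; no longer one exists.

5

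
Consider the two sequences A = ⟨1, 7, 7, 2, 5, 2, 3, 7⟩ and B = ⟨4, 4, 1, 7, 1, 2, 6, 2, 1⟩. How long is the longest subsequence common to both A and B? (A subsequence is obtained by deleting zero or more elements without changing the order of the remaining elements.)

A longest common subsequence is 1, 7, 2, 2 (length 4); the LCS DP confirms no longer common subsequence exists.

4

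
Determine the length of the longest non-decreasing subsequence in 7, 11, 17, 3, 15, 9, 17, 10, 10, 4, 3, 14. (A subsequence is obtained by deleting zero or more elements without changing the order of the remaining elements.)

5

One longest non-decreasing subsequence is 7, 9, 10, 10, 14 (positions 1,6,8,9,12), of length 5; no longer one exists.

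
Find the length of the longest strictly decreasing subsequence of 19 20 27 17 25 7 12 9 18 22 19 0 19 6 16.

Let dp[i] be the longest decreasing subsequence ending at position i. Then dp = [1, 1, 1, 2, 2, 3, 3, 4, 3, 3, 4, 5, 4, 5, 5].
The maximum is 5; one witness is 19, 17, 12, 9, 0 at positions 1,4,7,8,12.

5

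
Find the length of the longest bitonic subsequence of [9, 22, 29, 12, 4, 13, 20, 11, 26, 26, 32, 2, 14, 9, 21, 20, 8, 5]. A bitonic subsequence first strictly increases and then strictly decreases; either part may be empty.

One longest bitonic subsequence is 9, 12, 13, 20, 26, 32, 21, 20, 8, 5 (positions 1,4,6,7,9,11,15,16,17,18): it rises to 32 then falls. Length 10 is optimal.

10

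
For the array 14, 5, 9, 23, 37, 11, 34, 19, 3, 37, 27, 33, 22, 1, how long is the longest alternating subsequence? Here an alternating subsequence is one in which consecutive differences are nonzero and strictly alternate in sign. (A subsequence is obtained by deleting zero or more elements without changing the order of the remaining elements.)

10

A longest alternating subsequence is 14, 5, 23, 11, 34, 19, 37, 27, 33, 22 (positions 1,2,4,6,7,8,10,11,12,13); its 9 consecutive differences strictly alternate in sign, and length 10 is optimal.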